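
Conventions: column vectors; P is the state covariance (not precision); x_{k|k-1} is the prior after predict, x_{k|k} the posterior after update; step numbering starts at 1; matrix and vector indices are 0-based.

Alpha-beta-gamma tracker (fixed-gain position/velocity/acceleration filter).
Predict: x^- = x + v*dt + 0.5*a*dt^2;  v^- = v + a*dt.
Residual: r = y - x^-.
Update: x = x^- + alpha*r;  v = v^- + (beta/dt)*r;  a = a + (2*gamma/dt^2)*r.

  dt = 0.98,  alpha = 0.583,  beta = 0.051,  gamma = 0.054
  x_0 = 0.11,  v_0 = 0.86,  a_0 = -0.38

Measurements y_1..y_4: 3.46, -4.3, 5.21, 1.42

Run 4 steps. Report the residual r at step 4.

step 1: x_pred=0.7703  r=2.6897  x^+=2.3384  v^+=0.6276  a^+=-0.0775
step 2: x_pred=2.9162  r=-7.2162  x^+=-1.2908  v^+=0.1760  a^+=-0.8890
step 3: x_pred=-1.5452  r=6.7552  x^+=2.3931  v^+=-0.3436  a^+=-0.1294
step 4: x_pred=1.9942  r=-0.5742  x^+=1.6594  v^+=-0.5003  a^+=-0.1939

resid = -0.5742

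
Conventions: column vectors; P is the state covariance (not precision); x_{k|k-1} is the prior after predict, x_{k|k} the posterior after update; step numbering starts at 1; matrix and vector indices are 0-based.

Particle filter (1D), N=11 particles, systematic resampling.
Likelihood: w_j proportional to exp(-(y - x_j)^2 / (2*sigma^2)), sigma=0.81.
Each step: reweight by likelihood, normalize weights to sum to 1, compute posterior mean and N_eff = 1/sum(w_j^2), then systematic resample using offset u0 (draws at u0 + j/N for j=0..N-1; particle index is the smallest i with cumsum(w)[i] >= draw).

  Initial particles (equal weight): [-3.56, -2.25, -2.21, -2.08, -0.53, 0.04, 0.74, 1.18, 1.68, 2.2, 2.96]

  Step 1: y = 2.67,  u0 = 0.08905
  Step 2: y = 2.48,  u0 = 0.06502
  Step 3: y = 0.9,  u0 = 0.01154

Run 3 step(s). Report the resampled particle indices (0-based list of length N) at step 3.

step 1: w=[0.0000, 0.0000, 0.0000, 0.0000, 0.0002, 0.0021, 0.0234, 0.0735, 0.1892, 0.3373, 0.3744]  mean=2.2722  Neff=3.3816  idx=[7, 8, 8, 9, 9, 9, 10, 10, 10, 10, 10]
step 2: w=[0.0324, 0.0720, 0.0720, 0.1105, 0.1105, 0.1105, 0.0984, 0.0984, 0.0984, 0.0984, 0.0984]  mean=2.4661  Neff=10.3644  idx=[1, 2, 3, 4, 5, 6, 7, 7, 8, 9, 10]
step 3: w=[0.2709, 0.2709, 0.1188, 0.1188, 0.1188, 0.0170, 0.0170, 0.0170, 0.0170, 0.0170, 0.0170]  mean=1.9957  Neff=5.2402  idx=[0, 0, 0, 1, 1, 1, 2, 2, 3, 4, 6]

resampled_idx = [0, 0, 0, 1, 1, 1, 2, 2, 3, 4, 6]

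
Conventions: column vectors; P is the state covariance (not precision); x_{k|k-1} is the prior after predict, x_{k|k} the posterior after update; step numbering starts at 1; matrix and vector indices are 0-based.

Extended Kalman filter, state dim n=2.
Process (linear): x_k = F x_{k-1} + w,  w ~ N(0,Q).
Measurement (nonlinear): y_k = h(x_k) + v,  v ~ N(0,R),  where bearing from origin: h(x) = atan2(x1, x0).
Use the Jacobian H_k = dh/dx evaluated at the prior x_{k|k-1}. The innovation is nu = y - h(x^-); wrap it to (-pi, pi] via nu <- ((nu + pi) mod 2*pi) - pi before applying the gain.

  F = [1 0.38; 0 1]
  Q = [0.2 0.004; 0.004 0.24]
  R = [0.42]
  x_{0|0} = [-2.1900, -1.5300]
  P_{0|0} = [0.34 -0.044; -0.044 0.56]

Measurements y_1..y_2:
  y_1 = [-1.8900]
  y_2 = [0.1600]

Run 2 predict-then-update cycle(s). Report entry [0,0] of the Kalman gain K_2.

step 1: x^-=[-2.7714, -1.5300]  P^-=[0.5874 0.1728; 0.1728 0.8000]  H_jac=[0.1527 -0.2765]  S=[0.4803]  K=[0.0872; -0.4057]  nu=[0.7472]  x^+=[-2.7062, -1.8331]  P^+=[0.5838 0.1898; 0.1898 0.7209]
step 2: x^-=[-3.4028, -1.8331]  P^-=[1.0321 0.4678; 0.4678 0.9609]  H_jac=[0.1227 -0.2278]  S=[0.4592]  K=[0.0438; -0.3516]  nu=[2.8075]  x^+=[-3.2799, -2.8203]  P^+=[1.0312 0.4748; 0.4748 0.9042]

K[0,0] = 0.0438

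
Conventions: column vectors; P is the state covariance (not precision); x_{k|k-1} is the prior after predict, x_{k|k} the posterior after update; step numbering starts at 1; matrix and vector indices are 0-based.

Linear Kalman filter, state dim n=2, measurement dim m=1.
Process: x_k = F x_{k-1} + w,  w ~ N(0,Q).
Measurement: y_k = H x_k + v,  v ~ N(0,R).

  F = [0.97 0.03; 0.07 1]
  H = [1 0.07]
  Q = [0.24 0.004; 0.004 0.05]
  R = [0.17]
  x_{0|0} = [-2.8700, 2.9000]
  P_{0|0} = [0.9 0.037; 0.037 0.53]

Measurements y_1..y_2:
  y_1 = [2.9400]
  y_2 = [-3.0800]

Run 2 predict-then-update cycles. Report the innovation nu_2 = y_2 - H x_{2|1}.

innov = [-5.3472]

step 1: x^-=[-2.6969, 2.6991]  P^-=[1.0894 0.1170; 0.1170 0.5896]  S=[1.2787]  K=[0.8584; 0.1238]  nu=[5.4480]  x^+=[1.9796, 3.3733]  P^+=[0.1472 -0.0189; -0.0189 0.5700]
step 2: x^-=[2.0214, 3.5119]  P^-=[0.3780 0.0128; 0.0128 0.6181]  S=[0.5528]  K=[0.6854; 0.1014]  nu=[-5.3472]  x^+=[-1.6434, 2.9699]  P^+=[0.1183 -0.0256; -0.0256 0.6124]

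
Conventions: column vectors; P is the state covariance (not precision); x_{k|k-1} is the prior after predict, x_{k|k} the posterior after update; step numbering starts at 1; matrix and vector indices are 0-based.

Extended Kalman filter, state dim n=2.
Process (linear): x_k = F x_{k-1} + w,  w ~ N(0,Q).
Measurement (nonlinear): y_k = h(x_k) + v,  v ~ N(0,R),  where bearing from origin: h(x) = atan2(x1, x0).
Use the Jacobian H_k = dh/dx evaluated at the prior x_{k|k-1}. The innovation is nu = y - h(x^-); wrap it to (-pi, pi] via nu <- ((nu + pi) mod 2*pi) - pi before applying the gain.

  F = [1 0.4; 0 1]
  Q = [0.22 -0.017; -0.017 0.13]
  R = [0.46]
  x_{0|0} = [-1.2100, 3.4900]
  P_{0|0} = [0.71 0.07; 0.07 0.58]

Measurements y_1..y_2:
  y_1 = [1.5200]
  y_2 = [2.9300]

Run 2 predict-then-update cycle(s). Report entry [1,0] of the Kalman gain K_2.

step 1: x^-=[0.1860, 3.4900]  P^-=[1.0788 0.2850; 0.2850 0.7100]  H_jac=[-0.2857 0.0152]  S=[0.5458]  K=[-0.5568; -0.1294]  nu=[0.0024]  x^+=[0.1846, 3.4897]  P^+=[0.9096 0.2457; 0.2457 0.7009]
step 2: x^-=[1.5805, 3.4897]  P^-=[1.4383 0.5090; 0.5090 0.8309]  H_jac=[-0.2378 0.1077]  S=[0.5249]  K=[-0.5471; -0.0601]  nu=[1.7845]  x^+=[0.6042, 3.3824]  P^+=[1.2811 0.4918; 0.4918 0.8290]

K[1,0] = -0.0601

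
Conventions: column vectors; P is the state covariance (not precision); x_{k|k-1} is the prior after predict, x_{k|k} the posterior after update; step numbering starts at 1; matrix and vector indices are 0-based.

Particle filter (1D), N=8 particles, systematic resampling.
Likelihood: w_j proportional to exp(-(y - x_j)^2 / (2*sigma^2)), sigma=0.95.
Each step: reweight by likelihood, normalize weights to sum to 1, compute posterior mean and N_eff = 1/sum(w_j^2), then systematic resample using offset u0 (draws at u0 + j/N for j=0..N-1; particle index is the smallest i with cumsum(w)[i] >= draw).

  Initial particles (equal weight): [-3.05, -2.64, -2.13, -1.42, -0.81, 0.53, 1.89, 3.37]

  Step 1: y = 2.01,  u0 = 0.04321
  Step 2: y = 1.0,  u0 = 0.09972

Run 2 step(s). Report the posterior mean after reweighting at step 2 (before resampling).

post_mean = 1.3774

step 1: w=[0.0000, 0.0000, 0.0000, 0.0009, 0.0073, 0.1788, 0.5970, 0.2160]  mean=1.9435  Neff=2.2988  idx=[5, 5, 6, 6, 6, 6, 7, 7]
step 2: w=[0.1994, 0.1994, 0.1453, 0.1453, 0.1453, 0.1453, 0.0100, 0.0100]  mean=1.3774  Neff=6.0921  idx=[0, 1, 1, 2, 3, 4, 5, 5]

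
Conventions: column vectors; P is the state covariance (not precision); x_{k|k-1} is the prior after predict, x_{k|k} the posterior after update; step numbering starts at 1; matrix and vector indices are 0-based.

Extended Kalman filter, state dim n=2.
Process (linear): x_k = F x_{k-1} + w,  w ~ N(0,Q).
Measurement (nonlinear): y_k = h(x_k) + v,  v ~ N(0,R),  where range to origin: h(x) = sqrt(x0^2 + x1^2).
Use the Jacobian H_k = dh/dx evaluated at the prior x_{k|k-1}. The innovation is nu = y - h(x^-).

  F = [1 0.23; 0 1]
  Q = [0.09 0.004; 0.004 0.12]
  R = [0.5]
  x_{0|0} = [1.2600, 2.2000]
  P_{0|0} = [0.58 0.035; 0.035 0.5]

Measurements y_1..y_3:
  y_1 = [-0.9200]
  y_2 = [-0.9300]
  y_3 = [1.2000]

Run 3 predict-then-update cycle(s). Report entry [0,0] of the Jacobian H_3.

step 1: x^-=[1.7660, 2.2000]  P^-=[0.7125 0.1540; 0.1540 0.6200]  H_jac=[0.6260 0.7798]  S=[1.3066]  K=[0.4333; 0.4438]  nu=[-3.7411]  x^+=[0.1450, 0.5396]  P^+=[0.4672 -0.0973; -0.0973 0.3626]
step 2: x^-=[0.2691, 0.5396]  P^-=[0.5317 -0.0099; -0.0099 0.4826]  H_jac=[0.4463 0.8949]  S=[0.9845]  K=[0.2321; 0.4342]  nu=[-1.5330]  x^+=[-0.0866, -0.1260]  P^+=[0.4787 -0.1091; -0.1091 0.2970]
step 3: x^-=[-0.1156, -0.1260]  P^-=[0.5342 -0.0368; -0.0368 0.4170]  H_jac=[-0.6760 -0.7369]  S=[0.9339]  K=[-0.3577; -0.3024]  nu=[1.0290]  x^+=[-0.4836, -0.4372]  P^+=[0.4147 -0.1378; -0.1378 0.3316]

H_jac[0,0] = -0.6760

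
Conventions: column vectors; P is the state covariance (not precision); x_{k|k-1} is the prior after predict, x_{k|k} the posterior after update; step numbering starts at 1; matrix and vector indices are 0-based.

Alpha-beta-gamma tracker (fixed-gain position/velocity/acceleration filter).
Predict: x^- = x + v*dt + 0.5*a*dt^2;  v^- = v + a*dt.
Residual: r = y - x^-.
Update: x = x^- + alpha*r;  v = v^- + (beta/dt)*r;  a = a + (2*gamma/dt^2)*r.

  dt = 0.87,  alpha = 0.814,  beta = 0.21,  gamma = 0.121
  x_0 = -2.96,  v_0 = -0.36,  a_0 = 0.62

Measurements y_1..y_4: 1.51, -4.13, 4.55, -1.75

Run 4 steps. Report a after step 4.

a_post = -0.7732

step 1: x_pred=-3.0386  r=4.5486  x^+=0.6640  v^+=1.2773  a^+=2.0743
step 2: x_pred=2.5603  r=-6.6903  x^+=-2.8856  v^+=1.4671  a^+=-0.0648
step 3: x_pred=-1.6338  r=6.1838  x^+=3.3998  v^+=2.9034  a^+=1.9124
step 4: x_pred=6.6495  r=-8.3995  x^+=-0.1877  v^+=2.5397  a^+=-0.7732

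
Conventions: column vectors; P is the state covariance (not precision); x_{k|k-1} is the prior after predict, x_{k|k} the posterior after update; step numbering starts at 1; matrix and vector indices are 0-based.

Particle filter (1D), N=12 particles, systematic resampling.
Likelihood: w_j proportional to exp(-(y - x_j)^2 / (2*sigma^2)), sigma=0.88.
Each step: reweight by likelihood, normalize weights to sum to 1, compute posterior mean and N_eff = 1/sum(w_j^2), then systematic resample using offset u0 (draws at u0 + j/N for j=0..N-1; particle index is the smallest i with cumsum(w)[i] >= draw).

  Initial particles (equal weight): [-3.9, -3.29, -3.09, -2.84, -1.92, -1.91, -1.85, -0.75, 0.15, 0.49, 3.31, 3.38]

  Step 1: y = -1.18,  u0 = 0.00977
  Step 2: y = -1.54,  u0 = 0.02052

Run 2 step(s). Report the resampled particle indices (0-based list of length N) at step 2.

step 1: w=[0.0022, 0.0146, 0.0246, 0.0437, 0.1819, 0.1837, 0.1939, 0.2299, 0.0827, 0.0428, 0.0000, 0.0000]  mean=-1.4546  Neff=5.9279  idx=[1, 4, 4, 4, 5, 5, 6, 6, 7, 7, 7, 8]
step 2: w=[0.0158, 0.1042, 0.1042, 0.1042, 0.1047, 0.1047, 0.1075, 0.1075, 0.0764, 0.0764, 0.0764, 0.0181]  mean=-1.6189  Neff=10.4527  idx=[1, 1, 2, 3, 4, 5, 5, 6, 7, 8, 9, 10]

resampled_idx = [1, 1, 2, 3, 4, 5, 5, 6, 7, 8, 9, 10]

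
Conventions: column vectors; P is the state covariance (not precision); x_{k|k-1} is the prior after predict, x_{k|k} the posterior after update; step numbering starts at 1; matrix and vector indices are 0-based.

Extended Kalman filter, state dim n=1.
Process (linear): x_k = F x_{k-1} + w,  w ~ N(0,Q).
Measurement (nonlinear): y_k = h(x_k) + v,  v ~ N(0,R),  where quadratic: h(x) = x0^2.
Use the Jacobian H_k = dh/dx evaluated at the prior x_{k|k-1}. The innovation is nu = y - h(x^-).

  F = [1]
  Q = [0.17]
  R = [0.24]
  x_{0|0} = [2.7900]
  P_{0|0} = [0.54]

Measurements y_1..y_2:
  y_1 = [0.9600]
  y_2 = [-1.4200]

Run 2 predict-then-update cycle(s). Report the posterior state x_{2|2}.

x_post = [0.4885]

step 1: x^-=[2.7900]  P^-=[0.7100]  H_jac=[5.5800]  S=[22.3468]  K=[0.1773]  nu=[-6.8241]  x^+=[1.5802]  P^+=[0.0076]
step 2: x^-=[1.5802]  P^-=[0.1776]  H_jac=[3.1604]  S=[2.0141]  K=[0.2787]  nu=[-3.9170]  x^+=[0.4885]  P^+=[0.0212]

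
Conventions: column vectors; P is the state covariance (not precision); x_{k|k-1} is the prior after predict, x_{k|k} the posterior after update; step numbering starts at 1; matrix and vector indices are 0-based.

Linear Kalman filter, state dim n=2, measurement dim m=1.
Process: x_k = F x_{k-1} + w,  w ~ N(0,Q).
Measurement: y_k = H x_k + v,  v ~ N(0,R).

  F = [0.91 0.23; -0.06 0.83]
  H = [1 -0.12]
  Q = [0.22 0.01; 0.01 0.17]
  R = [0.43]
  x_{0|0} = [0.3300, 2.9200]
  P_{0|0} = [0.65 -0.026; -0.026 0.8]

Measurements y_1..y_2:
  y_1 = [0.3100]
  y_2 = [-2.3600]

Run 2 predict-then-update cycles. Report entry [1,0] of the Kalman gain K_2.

K[1,0] = 0.1331

step 1: x^-=[0.9719, 2.4038]  P^-=[0.7897 0.1080; 0.1080 0.7260]  S=[1.2042]  K=[0.6450; 0.0173]  nu=[-0.3734]  x^+=[0.7310, 2.3973]  P^+=[0.2887 0.0945; 0.0945 0.7257]
step 2: x^-=[1.2166, 1.9459]  P^-=[0.5370 0.2029; 0.2029 0.6616]  S=[0.9279]  K=[0.5525; 0.1331]  nu=[-3.3431]  x^+=[-0.6306, 1.5011]  P^+=[0.2537 0.1346; 0.1346 0.6451]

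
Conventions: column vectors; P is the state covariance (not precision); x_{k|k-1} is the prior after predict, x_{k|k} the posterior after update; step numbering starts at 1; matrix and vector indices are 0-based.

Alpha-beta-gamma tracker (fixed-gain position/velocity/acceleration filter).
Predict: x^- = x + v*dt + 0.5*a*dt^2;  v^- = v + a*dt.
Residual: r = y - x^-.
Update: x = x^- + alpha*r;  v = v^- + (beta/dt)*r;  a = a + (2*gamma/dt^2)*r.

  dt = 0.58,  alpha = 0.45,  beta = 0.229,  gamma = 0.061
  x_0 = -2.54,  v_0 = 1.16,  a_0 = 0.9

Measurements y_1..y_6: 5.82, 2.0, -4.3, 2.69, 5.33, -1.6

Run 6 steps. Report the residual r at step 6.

step 1: x_pred=-1.7158  r=7.5358  x^+=1.6753  v^+=4.6573  a^+=3.6330
step 2: x_pred=4.9876  r=-2.9876  x^+=3.6432  v^+=5.5849  a^+=2.5495
step 3: x_pred=7.3112  r=-11.6112  x^+=2.0862  v^+=2.4791  a^+=-1.6615
step 4: x_pred=3.2446  r=-0.5546  x^+=2.9950  v^+=1.2965  a^+=-1.8626
step 5: x_pred=3.4337  r=1.8963  x^+=4.2870  v^+=0.9649  a^+=-1.1749
step 6: x_pred=4.6490  r=-6.2490  x^+=1.8370  v^+=-2.1839  a^+=-3.4412

resid = -6.2490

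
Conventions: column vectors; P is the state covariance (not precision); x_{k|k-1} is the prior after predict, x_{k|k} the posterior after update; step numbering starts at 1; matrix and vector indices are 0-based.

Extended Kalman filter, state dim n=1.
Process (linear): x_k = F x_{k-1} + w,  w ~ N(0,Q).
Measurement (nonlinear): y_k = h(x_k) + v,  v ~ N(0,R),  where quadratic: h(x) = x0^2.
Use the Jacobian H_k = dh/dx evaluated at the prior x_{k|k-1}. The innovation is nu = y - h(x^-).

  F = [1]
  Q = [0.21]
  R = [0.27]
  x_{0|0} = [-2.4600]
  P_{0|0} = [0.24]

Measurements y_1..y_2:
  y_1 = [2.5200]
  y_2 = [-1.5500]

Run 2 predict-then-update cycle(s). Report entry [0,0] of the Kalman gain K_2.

step 1: x^-=[-2.4600]  P^-=[0.4500]  H_jac=[-4.9200]  S=[11.1629]  K=[-0.1983]  nu=[-3.5316]  x^+=[-1.7596]  P^+=[0.0109]
step 2: x^-=[-1.7596]  P^-=[0.2209]  H_jac=[-3.5191]  S=[3.0055]  K=[-0.2586]  nu=[-4.6460]  x^+=[-0.5579]  P^+=[0.0198]

K[0,0] = -0.2586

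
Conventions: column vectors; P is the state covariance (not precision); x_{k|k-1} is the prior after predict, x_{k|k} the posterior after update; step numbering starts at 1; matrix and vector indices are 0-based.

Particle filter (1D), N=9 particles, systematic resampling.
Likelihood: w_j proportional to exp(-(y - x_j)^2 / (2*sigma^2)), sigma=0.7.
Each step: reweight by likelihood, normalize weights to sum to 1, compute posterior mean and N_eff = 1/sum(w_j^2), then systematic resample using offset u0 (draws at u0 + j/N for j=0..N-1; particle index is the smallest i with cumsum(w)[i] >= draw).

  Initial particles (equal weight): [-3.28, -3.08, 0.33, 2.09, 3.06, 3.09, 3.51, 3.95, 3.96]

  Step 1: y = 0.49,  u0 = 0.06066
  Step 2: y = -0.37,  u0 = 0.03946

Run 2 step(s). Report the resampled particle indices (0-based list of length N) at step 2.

step 1: w=[0.0000, 0.0000, 0.9279, 0.0699, 0.0011, 0.0010, 0.0001, 0.0000, 0.0000]  mean=0.4590  Neff=1.1548  idx=[2, 2, 2, 2, 2, 2, 2, 2, 3]
step 2: w=[0.1249, 0.1249, 0.1249, 0.1249, 0.1249, 0.1249, 0.1249, 0.1249, 0.0004]  mean=0.3308  Neff=8.0069  idx=[0, 1, 2, 2, 3, 4, 5, 6, 7]

resampled_idx = [0, 1, 2, 2, 3, 4, 5, 6, 7]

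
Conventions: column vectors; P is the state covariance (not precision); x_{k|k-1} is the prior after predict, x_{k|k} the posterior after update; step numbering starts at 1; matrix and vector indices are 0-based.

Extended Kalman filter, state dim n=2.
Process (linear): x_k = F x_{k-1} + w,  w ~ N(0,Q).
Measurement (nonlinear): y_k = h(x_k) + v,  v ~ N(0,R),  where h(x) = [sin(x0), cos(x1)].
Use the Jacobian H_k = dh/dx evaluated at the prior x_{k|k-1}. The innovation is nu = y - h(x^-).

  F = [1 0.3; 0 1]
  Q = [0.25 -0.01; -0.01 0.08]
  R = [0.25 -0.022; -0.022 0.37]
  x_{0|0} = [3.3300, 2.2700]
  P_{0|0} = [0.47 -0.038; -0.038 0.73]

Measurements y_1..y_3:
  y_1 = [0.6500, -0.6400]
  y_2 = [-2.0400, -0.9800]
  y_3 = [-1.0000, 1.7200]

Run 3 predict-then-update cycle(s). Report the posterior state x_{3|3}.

step 1: x^-=[4.0110, 2.2700]  P^-=[0.7629 0.1710; 0.1710 0.8100]  H_jac=[-0.6453 0.0000; 0.0000 -0.7654]  S=[0.5677 0.0625; 0.0625 0.8445]  K=[-0.8571 -0.0916; -0.1145 -0.7256]  nu=[1.4139, 0.0036]  x^+=[2.7987, 2.1054]  P^+=[0.3290 0.0196; 0.0196 0.3475]
step 2: x^-=[3.4303, 2.1054]  P^-=[0.6220 0.1139; 0.1139 0.4275]  H_jac=[-0.9586 0.0000; 0.0000 -0.8605]  S=[0.8216 0.0719; 0.0719 0.6865]  K=[-0.7199 -0.0673; -0.0868 -0.5267]  nu=[-1.7552, -0.4705]  x^+=[4.7255, 2.5055]  P^+=[0.1862 0.0105; 0.0105 0.2243]
step 3: x^-=[5.4772, 2.5055]  P^-=[0.4627 0.0678; 0.0678 0.3043]  H_jac=[0.6924 0.0000; 0.0000 -0.5940]  S=[0.4718 -0.0499; -0.0499 0.4774]  K=[0.6776 -0.0136; 0.0602 -0.3723]  nu=[-0.2785, 2.5244]  x^+=[5.2542, 1.5488]  P^+=[0.2451 0.0335; 0.0335 0.2341]

x_post = [5.2542, 1.5488]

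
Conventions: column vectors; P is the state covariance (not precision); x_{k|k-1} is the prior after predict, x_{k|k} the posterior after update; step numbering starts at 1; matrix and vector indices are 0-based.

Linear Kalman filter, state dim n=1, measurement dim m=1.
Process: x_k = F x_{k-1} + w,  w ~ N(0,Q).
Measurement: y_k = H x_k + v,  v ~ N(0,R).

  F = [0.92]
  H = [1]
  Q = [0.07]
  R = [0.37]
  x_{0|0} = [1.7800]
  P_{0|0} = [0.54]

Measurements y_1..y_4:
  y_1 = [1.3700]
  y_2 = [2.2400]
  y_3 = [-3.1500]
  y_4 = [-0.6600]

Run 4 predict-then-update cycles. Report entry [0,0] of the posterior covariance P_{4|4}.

step 1: x^-=[1.6376]  P^-=[0.5271]  S=[0.8971]  K=[0.5875]  nu=[-0.2676]  x^+=[1.4804]  P^+=[0.2174]
step 2: x^-=[1.3619]  P^-=[0.2540]  S=[0.6240]  K=[0.4070]  nu=[0.8781]  x^+=[1.7194]  P^+=[0.1506]
step 3: x^-=[1.5818]  P^-=[0.1975]  S=[0.5675]  K=[0.3480]  nu=[-4.7318]  x^+=[-0.0648]  P^+=[0.1288]
step 4: x^-=[-0.0596]  P^-=[0.1790]  S=[0.5490]  K=[0.3260]  nu=[-0.6004]  x^+=[-0.2554]  P^+=[0.1206]

P_post[0,0] = 0.1206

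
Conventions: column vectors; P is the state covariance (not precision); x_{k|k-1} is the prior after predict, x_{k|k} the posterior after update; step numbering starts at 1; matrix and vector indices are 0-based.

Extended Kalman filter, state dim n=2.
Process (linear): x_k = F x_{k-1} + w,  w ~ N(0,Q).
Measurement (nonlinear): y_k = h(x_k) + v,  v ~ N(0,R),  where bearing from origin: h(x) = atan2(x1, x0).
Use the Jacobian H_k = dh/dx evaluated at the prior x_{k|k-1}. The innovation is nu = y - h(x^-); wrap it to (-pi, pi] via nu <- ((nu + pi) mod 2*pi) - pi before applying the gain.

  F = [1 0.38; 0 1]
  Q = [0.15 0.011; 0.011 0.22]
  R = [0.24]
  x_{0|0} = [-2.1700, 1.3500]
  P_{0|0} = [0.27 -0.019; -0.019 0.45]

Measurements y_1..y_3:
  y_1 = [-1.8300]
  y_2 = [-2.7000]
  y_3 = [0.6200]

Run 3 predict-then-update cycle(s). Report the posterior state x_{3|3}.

step 1: x^-=[-1.6570, 1.3500]  P^-=[0.4705 0.1630; 0.1630 0.6700]  H_jac=[-0.2955 -0.3627]  S=[0.4042]  K=[-0.4903; -0.7204]  nu=[1.9952]  x^+=[-2.6353, -0.0875]  P^+=[0.3734 0.0202; 0.0202 0.4602]
step 2: x^-=[-2.6685, -0.0875]  P^-=[0.6052 0.2061; 0.2061 0.6802]  H_jac=[0.0123 -0.3743]  S=[0.3335]  K=[-0.2091; -0.7559]  nu=[0.4088]  x^+=[-2.7540, -0.3965]  P^+=[0.5906 0.1534; 0.1534 0.4897]
step 3: x^-=[-2.9047, -0.3965]  P^-=[0.9279 0.3505; 0.3505 0.7097]  H_jac=[0.0461 -0.3380]  S=[0.3121]  K=[-0.2424; -0.7167]  nu=[-2.6573]  x^+=[-2.2607, 1.5079]  P^+=[0.9096 0.2963; 0.2963 0.5493]

x_post = [-2.2607, 1.5079]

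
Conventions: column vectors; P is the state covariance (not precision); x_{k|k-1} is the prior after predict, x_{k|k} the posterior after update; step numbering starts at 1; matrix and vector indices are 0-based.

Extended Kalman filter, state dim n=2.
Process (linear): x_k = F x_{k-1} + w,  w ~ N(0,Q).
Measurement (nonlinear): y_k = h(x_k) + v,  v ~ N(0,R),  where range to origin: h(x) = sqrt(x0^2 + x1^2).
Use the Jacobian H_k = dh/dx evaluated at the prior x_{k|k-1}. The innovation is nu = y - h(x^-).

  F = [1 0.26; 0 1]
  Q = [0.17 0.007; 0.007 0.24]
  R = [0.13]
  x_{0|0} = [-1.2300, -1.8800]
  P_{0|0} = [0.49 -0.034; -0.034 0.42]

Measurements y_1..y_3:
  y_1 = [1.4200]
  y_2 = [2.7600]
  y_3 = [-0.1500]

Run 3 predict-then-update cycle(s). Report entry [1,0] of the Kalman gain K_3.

K[1,0] = -0.5887

step 1: x^-=[-1.7188, -1.8800]  P^-=[0.6707 0.0822; 0.0822 0.6600]  H_jac=[-0.6748 -0.7380]  S=[0.8767]  K=[-0.5854; -0.6188]  nu=[-1.1273]  x^+=[-1.0589, -1.1824]  P^+=[0.3703 -0.2354; -0.2354 0.3242]
step 2: x^-=[-1.3663, -1.1824]  P^-=[0.4398 -0.1441; -0.1441 0.5642]  H_jac=[-0.7562 -0.6544]  S=[0.4804]  K=[-0.4959; -0.5417]  nu=[0.9531]  x^+=[-1.8389, -1.6987]  P^+=[0.3216 -0.2732; -0.2732 0.4233]
step 3: x^-=[-2.2806, -1.6987]  P^-=[0.3782 -0.1561; -0.1561 0.6633]  H_jac=[-0.8020 -0.5973]  S=[0.4603]  K=[-0.4563; -0.5887]  nu=[-2.9937]  x^+=[-0.9145, 0.0637]  P^+=[0.2824 -0.2798; -0.2798 0.5037]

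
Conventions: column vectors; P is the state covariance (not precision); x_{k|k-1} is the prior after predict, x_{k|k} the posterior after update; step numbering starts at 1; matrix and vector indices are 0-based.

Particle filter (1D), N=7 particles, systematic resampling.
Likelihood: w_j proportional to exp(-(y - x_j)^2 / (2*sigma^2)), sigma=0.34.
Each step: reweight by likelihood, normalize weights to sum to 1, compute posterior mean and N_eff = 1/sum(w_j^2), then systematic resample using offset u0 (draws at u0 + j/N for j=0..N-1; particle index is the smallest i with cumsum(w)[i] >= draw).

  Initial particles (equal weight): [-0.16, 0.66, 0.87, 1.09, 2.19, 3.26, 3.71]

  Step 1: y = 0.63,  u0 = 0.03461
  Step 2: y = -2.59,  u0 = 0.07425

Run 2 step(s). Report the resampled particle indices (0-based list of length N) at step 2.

step 1: w=[0.0300, 0.4440, 0.3475, 0.1785, 0.0000, 0.0000, 0.0000]  mean=0.7852  Neff=2.8517  idx=[1, 1, 1, 1, 2, 2, 3]
step 2: w=[0.2497, 0.2497, 0.2497, 0.2497, 0.0006, 0.0006, 0.0000]  mean=0.6602  Neff=4.0090  idx=[0, 0, 1, 2, 2, 3, 3]

resampled_idx = [0, 0, 1, 2, 2, 3, 3]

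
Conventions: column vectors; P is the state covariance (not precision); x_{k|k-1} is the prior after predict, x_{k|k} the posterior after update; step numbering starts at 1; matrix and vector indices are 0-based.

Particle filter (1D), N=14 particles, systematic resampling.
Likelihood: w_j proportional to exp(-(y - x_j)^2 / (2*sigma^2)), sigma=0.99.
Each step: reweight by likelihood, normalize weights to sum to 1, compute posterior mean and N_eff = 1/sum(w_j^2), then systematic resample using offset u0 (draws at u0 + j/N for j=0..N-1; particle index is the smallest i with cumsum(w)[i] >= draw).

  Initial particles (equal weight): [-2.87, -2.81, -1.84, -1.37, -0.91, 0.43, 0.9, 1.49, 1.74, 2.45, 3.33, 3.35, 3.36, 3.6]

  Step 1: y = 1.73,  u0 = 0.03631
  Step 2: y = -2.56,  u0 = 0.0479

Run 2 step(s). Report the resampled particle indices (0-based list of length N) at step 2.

step 1: w=[0.0000, 0.0000, 0.0003, 0.0015, 0.0059, 0.0869, 0.1448, 0.1998, 0.2057, 0.1579, 0.0557, 0.0539, 0.0530, 0.0346]  mean=1.8710  Neff=6.8625  idx=[5, 6, 6, 7, 7, 7, 8, 8, 8, 9, 9, 10, 11, 12]
step 2: w=[0.6596, 0.1405, 0.1405, 0.0147, 0.0147, 0.0147, 0.0051, 0.0051, 0.0051, 0.0002, 0.0002, 0.0000, 0.0000, 0.0000]  mean=0.6292  Neff=2.1042  idx=[0, 0, 0, 0, 0, 0, 0, 0, 0, 1, 1, 2, 2, 5]

resampled_idx = [0, 0, 0, 0, 0, 0, 0, 0, 0, 1, 1, 2, 2, 5]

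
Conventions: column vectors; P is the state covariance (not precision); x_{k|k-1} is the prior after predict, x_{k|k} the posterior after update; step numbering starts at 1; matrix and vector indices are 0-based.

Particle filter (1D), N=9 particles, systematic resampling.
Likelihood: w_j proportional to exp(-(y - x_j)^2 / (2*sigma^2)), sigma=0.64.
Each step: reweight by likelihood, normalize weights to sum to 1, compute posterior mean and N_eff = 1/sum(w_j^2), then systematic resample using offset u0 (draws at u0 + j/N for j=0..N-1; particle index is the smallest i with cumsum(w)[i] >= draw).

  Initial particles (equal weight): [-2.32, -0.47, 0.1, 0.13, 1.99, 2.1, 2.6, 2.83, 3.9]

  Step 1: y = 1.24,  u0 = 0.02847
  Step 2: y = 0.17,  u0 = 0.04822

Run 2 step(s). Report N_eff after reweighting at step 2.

step 1: w=[0.0000, 0.0186, 0.1352, 0.1468, 0.3324, 0.2677, 0.0691, 0.0302, 0.0001]  mean=1.5129  Neff=4.3861  idx=[2, 2, 3, 4, 4, 4, 5, 5, 6]
step 2: w=[0.3248, 0.3248, 0.3261, 0.0057, 0.0057, 0.0057, 0.0035, 0.0035, 0.0002]  mean=0.1567  Neff=3.1504  idx=[0, 0, 0, 1, 1, 1, 2, 2, 2]

N_eff = 3.1504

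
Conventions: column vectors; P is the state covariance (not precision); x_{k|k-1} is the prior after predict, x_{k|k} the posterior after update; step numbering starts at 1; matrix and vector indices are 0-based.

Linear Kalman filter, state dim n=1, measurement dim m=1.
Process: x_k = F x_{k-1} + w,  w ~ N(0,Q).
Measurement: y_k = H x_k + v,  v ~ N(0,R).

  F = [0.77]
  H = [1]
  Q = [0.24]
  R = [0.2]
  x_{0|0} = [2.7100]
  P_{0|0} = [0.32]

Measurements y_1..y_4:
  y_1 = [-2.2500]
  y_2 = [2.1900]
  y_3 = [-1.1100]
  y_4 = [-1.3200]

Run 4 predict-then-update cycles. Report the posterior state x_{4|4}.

x_post = [-0.9099]

step 1: x^-=[2.0867]  P^-=[0.4297]  S=[0.6297]  K=[0.6824]  nu=[-4.3367]  x^+=[-0.8727]  P^+=[0.1365]
step 2: x^-=[-0.6720]  P^-=[0.3209]  S=[0.5209]  K=[0.6161]  nu=[2.8620]  x^+=[1.0912]  P^+=[0.1232]
step 3: x^-=[0.8402]  P^-=[0.3131]  S=[0.5131]  K=[0.6102]  nu=[-1.9502]  x^+=[-0.3498]  P^+=[0.1220]
step 4: x^-=[-0.2693]  P^-=[0.3124]  S=[0.5124]  K=[0.6096]  nu=[-1.0507]  x^+=[-0.9099]  P^+=[0.1219]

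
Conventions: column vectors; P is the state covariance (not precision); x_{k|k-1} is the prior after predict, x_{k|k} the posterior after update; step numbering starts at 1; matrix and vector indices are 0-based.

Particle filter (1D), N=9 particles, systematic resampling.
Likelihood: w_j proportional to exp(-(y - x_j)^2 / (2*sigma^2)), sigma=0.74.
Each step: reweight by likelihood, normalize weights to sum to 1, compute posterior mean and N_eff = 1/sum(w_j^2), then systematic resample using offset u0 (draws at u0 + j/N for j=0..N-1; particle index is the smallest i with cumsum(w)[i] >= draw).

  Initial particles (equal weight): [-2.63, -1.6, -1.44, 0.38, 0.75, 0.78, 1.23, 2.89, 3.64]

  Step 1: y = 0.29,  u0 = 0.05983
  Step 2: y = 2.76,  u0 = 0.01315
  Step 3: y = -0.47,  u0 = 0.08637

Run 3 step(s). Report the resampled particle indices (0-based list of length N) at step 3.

step 1: w=[0.0001, 0.0121, 0.0205, 0.3129, 0.2598, 0.2532, 0.1407, 0.0007, 0.0000]  mean=0.6371  Neff=4.0018  idx=[3, 3, 3, 4, 4, 5, 5, 5, 6]
step 2: w=[0.0211, 0.0211, 0.0211, 0.0931, 0.0931, 0.1038, 0.1038, 0.1038, 0.4391]  mean=0.9467  Neff=4.1017  idx=[0, 3, 4, 5, 7, 8, 8, 8, 8]
step 3: w=[0.2877, 0.1430, 0.1430, 0.1336, 0.1336, 0.0398, 0.0398, 0.0398, 0.0398]  mean=0.7279  Neff=6.0345  idx=[0, 0, 1, 1, 2, 3, 4, 5, 8]

resampled_idx = [0, 0, 1, 1, 2, 3, 4, 5, 8]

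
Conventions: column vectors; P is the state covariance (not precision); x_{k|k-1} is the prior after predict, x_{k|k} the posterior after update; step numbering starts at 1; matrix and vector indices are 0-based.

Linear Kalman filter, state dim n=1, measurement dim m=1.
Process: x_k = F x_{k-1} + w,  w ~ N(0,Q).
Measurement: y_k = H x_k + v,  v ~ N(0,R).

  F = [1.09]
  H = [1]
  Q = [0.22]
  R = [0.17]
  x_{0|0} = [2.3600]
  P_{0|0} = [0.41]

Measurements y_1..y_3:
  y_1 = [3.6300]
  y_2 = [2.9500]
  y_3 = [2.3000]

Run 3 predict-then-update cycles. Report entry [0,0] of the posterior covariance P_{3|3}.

step 1: x^-=[2.5724]  P^-=[0.7071]  S=[0.8771]  K=[0.8062]  nu=[1.0576]  x^+=[3.4250]  P^+=[0.1371]
step 2: x^-=[3.7333]  P^-=[0.3828]  S=[0.5528]  K=[0.6925]  nu=[-0.7833]  x^+=[3.1909]  P^+=[0.1177]
step 3: x^-=[3.4780]  P^-=[0.3599]  S=[0.5299]  K=[0.6792]  nu=[-1.1780]  x^+=[2.6780]  P^+=[0.1155]

P_post[0,0] = 0.1155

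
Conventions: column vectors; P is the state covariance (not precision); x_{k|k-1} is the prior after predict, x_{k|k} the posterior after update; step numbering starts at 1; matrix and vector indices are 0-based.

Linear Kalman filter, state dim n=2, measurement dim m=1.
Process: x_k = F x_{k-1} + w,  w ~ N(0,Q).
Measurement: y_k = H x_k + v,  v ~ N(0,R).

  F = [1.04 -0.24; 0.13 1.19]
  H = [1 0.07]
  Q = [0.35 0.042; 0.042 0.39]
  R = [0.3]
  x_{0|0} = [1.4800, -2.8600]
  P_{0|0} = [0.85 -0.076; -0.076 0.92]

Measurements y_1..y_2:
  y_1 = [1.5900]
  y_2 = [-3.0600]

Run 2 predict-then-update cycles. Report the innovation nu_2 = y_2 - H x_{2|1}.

step 1: x^-=[2.2256, -3.2110]  P^-=[1.3603 -0.1975; -0.1975 1.6837]  S=[1.6409]  K=[0.8206; -0.0485]  nu=[-0.4108]  x^+=[1.8885, -3.1911]  P^+=[0.2554 -0.1322; -0.1322 1.6798]
step 2: x^-=[2.7299, -3.5519]  P^-=[0.7890 -0.5626; -0.5626 2.7322]  S=[1.0236]  K=[0.7323; -0.3628]  nu=[-5.5412]  x^+=[-1.3281, -1.5414]  P^+=[0.2400 -0.2907; -0.2907 2.5974]

innov = [-5.5412]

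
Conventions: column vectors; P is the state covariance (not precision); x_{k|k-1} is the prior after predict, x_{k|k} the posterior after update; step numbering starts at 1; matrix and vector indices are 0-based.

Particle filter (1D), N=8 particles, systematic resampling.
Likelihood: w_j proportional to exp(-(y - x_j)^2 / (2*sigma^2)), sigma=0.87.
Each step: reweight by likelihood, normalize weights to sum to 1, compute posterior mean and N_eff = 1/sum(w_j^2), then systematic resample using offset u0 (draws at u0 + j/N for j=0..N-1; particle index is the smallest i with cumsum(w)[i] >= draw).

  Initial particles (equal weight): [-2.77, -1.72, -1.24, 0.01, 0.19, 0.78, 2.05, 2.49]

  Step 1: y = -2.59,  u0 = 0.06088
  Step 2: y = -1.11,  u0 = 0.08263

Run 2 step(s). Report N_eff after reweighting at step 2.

step 1: w=[0.5142, 0.3186, 0.1576, 0.0060, 0.0032, 0.0003, 0.0000, 0.0000]  mean=-2.1670  Neff=2.5585  idx=[0, 0, 0, 0, 1, 1, 1, 2]
step 2: w=[0.0407, 0.0407, 0.0407, 0.0407, 0.1964, 0.1964, 0.1964, 0.2483]  mean=-1.7716  Neff=5.4372  idx=[2, 4, 4, 5, 6, 6, 7, 7]

N_eff = 5.4372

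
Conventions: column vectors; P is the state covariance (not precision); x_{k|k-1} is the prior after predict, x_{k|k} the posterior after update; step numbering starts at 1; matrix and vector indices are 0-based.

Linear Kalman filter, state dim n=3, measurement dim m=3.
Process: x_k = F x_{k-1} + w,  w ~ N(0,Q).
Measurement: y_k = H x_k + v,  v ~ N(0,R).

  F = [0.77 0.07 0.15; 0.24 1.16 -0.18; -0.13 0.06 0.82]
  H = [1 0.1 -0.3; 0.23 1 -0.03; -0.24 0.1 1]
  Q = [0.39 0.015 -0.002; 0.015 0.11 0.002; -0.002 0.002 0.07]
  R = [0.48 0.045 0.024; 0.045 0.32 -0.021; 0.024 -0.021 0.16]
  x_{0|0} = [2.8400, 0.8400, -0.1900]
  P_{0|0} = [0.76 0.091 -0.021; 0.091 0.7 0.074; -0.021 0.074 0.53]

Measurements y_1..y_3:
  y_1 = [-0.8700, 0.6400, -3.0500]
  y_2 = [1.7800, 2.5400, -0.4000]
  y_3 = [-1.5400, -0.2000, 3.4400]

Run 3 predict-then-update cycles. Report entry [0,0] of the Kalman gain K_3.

K[0,0] = 0.4988

step 1: x^-=[2.2171, 1.6902, -0.4746]  P^-=[0.8625 0.2949 -0.0145; 0.2949 1.1344 0.0013; -0.0145 0.0013 0.4521]  S=[1.4621 0.6636 -0.3003; 0.6636 1.6362 -0.0348; -0.3003 -0.0348 0.6662]  K=[0.5777 0.0669 -0.0243; -0.0465 0.7554 0.0846; 0.0488 -0.0143 0.7053]  nu=[-3.3985, -1.5744, -2.2123]  x^+=[0.2024, 0.4716, -2.1781]  P^+=[0.3070 -0.0202 0.0843; -0.0202 0.2415 -0.0324; 0.0843 -0.0324 0.1378]
step 2: x^-=[-0.1379, 0.9877, -1.7841]  P^-=[0.5929 0.0554 0.0339; 0.0554 0.4522 -0.0203; 0.0339 -0.0203 0.1479]  S=[1.0827 0.2874 -0.1190; 0.2874 0.8299 -0.0372; -0.1190 -0.0372 0.3235]  K=[0.5180 0.0450 -0.1222; -0.0462 0.5808 0.0857; 0.0406 -0.0148 0.4388]  nu=[1.2839, 1.5305, 1.2522]  x^+=[0.4429, 1.9245, -1.2051]  P^+=[0.2670 -0.0194 0.0580; -0.0194 0.1857 -0.0228; 0.0580 -0.0228 0.0877]
step 3: x^-=[0.2950, 2.5557, -0.9303]  P^-=[0.5620 0.0498 0.0161; 0.0498 0.3719 -0.0124; 0.0161 -0.0124 0.1198]  S=[1.0576 0.2656 -0.1230; 0.2656 0.7451 -0.0378; -0.1230 -0.0378 0.3034]  K=[0.4988 0.0534 -0.1664; -0.0372 0.5330 0.0936; 0.0268 -0.0064 0.3883]  nu=[-2.3697, -2.8514, 4.1855]  x^+=[-1.7357, 1.5160, 0.6498]  P^+=[0.2531 -0.0138 0.0464; -0.0138 0.1696 -0.0174; 0.0464 -0.0174 0.0758]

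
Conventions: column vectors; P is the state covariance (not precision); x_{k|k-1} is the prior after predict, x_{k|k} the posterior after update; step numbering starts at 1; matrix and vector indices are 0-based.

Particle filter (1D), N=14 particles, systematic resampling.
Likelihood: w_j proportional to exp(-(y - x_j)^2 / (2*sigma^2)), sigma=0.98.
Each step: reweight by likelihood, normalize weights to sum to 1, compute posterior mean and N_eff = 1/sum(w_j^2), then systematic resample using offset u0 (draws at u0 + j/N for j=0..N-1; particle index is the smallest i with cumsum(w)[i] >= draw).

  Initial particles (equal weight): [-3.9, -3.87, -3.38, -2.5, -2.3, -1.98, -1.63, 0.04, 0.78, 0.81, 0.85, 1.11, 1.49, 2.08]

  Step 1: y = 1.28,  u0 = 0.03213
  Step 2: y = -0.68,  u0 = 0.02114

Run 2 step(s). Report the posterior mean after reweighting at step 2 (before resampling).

post_mean = 0.7267

step 1: w=[0.0000, 0.0000, 0.0000, 0.0001, 0.0002, 0.0007, 0.0021, 0.0771, 0.1508, 0.1531, 0.1560, 0.1691, 0.1678, 0.1231]  mean=1.0655  Neff=6.7410  idx=[7, 8, 8, 9, 9, 10, 10, 10, 11, 11, 12, 12, 13, 13]
step 2: w=[0.2165, 0.0935, 0.0935, 0.0893, 0.0893, 0.0838, 0.0838, 0.0838, 0.0535, 0.0535, 0.0244, 0.0244, 0.0054, 0.0054]  mean=0.7267  Neff=9.2313  idx=[0, 0, 0, 1, 1, 2, 3, 4, 5, 5, 6, 7, 8, 10]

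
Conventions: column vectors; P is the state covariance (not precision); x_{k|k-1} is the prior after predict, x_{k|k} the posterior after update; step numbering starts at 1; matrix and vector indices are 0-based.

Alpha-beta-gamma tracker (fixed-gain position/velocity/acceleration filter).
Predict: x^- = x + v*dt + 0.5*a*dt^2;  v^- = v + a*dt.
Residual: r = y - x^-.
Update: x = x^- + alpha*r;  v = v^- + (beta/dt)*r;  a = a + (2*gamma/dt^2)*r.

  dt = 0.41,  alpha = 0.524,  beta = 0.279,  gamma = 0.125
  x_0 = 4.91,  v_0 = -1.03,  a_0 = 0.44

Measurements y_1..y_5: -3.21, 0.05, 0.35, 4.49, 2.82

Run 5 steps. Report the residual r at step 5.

resid = 1.5200

step 1: x_pred=4.5247  r=-7.7347  x^+=0.4717  v^+=-6.1130  a^+=-11.0631
step 2: x_pred=-2.9645  r=3.0145  x^+=-1.3849  v^+=-8.5975  a^+=-6.5800
step 3: x_pred=-5.4629  r=5.8129  x^+=-2.4169  v^+=-7.3397  a^+=2.0651
step 4: x_pred=-5.2527  r=9.7427  x^+=-0.1475  v^+=0.1367  a^+=16.5544
step 5: x_pred=1.3000  r=1.5200  x^+=2.0965  v^+=7.9584  a^+=18.8150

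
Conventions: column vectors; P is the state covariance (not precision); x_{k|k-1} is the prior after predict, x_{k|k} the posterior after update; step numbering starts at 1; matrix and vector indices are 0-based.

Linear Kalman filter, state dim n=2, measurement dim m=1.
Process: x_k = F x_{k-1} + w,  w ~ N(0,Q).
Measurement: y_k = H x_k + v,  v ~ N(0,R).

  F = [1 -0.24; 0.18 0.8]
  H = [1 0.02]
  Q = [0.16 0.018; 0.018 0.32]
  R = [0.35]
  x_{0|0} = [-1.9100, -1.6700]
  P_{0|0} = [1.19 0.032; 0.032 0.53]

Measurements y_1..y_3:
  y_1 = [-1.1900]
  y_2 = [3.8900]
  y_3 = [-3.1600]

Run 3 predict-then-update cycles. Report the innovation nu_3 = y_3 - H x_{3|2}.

step 1: x^-=[-1.5092, -1.6798]  P^-=[1.3652 0.1547; 0.1547 0.7070]  S=[1.7216]  K=[0.7947; 0.0980]  nu=[0.3528]  x^+=[-1.2288, -1.6452]  P^+=[0.2778 0.0205; 0.0205 0.6904]
step 2: x^-=[-0.8340, -1.5374]  P^-=[0.4677 -0.0490; -0.0490 0.7768]  S=[0.8160]  K=[0.5719; -0.0411]  nu=[4.7547]  x^+=[1.8853, -1.7326]  P^+=[0.2008 -0.0299; -0.0299 0.7754]
step 3: x^-=[2.3011, -1.0467]  P^-=[0.4198 -0.1174; -0.1174 0.8142]  S=[0.7654]  K=[0.5454; -0.1320]  nu=[-5.4402]  x^+=[-0.6658, -0.3284]  P^+=[0.1921 -0.0622; -0.0622 0.8008]

innov = [-5.4402]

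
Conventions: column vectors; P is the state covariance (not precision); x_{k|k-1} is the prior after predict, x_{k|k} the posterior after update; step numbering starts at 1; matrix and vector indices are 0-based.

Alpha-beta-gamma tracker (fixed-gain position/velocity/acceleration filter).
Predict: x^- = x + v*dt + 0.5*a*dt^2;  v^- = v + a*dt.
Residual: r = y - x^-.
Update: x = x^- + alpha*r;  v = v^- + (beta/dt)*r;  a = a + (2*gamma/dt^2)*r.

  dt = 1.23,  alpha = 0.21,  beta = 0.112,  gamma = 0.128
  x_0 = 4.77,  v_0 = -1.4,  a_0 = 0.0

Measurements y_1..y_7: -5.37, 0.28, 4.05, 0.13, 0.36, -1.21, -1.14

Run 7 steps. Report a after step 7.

a_post = 1.7979

step 1: x_pred=3.0480  r=-8.4180  x^+=1.2802  v^+=-2.1665  a^+=-1.4244
step 2: x_pred=-2.4621  r=2.7421  x^+=-1.8863  v^+=-3.6689  a^+=-0.9604
step 3: x_pred=-7.1255  r=11.1755  x^+=-4.7786  v^+=-3.8326  a^+=0.9306
step 4: x_pred=-8.7888  r=8.9188  x^+=-6.9158  v^+=-1.8758  a^+=2.4398
step 5: x_pred=-7.3776  r=7.7376  x^+=-5.7527  v^+=1.8296  a^+=3.7490
step 6: x_pred=-0.6663  r=-0.5437  x^+=-0.7805  v^+=6.3914  a^+=3.6570
step 7: x_pred=9.8473  r=-10.9873  x^+=7.5400  v^+=9.8891  a^+=1.7979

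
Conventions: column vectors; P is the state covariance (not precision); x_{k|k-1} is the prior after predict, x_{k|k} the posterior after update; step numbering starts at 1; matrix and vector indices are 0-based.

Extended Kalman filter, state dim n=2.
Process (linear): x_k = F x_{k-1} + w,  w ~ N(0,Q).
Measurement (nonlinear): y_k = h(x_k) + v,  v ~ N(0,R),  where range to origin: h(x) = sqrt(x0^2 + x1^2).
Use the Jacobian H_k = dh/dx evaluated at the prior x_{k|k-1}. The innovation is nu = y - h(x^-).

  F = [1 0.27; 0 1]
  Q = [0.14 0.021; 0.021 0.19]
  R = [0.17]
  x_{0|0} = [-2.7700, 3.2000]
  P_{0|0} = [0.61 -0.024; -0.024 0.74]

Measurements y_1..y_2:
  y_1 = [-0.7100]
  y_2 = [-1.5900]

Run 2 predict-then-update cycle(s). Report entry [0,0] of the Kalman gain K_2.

K[0,0] = -0.7903

step 1: x^-=[-1.9060, 3.2000]  P^-=[0.7910 0.1968; 0.1968 0.9300]  H_jac=[-0.5117 0.8591]  S=[0.8906]  K=[-0.2647; 0.7841]  nu=[-4.4346]  x^+=[-0.7323, -0.2773]  P^+=[0.7286 0.3816; 0.3816 0.3825]
step 2: x^-=[-0.8072, -0.2773]  P^-=[1.1026 0.5059; 0.5059 0.5725]  H_jac=[-0.9458 -0.3249]  S=[1.5275]  K=[-0.7903; -0.4350]  nu=[-2.4435]  x^+=[1.1238, 0.7856]  P^+=[0.1486 -0.0192; -0.0192 0.2835]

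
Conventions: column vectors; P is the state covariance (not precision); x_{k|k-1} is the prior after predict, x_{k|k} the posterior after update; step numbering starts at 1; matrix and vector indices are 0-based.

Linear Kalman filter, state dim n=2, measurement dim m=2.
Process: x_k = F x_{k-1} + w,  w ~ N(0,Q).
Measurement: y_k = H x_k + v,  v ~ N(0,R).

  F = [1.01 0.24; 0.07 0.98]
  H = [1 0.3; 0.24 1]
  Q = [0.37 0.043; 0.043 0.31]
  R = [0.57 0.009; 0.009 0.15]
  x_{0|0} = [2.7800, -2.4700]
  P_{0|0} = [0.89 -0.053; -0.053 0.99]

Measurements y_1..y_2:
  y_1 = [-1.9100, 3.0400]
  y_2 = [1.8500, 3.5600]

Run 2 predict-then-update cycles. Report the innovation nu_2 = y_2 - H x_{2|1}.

step 1: x^-=[2.2150, -2.2260]  P^-=[1.3092 0.2854; 0.2854 1.2579]  S=[2.1637 1.0065; 1.0065 1.6203]  K=[0.6646 -0.0428; -0.1048 0.8837]  nu=[-3.4572, 4.7344]  x^+=[-0.2849, 2.3200]  P^+=[0.4079 -0.0983; -0.0983 0.1552]
step 2: x^-=[0.2691, 2.2536]  P^-=[0.7474 0.0094; 0.0094 0.4476]  S=[1.3633 0.3327; 0.3327 0.6451]  K=[0.5478 0.0100; -0.0741 0.7355]  nu=[0.9049, 1.2418]  x^+=[0.7772, 3.0999]  P^+=[0.3345 -0.0738; -0.0738 0.1274]

innov = [0.9049, 1.2418]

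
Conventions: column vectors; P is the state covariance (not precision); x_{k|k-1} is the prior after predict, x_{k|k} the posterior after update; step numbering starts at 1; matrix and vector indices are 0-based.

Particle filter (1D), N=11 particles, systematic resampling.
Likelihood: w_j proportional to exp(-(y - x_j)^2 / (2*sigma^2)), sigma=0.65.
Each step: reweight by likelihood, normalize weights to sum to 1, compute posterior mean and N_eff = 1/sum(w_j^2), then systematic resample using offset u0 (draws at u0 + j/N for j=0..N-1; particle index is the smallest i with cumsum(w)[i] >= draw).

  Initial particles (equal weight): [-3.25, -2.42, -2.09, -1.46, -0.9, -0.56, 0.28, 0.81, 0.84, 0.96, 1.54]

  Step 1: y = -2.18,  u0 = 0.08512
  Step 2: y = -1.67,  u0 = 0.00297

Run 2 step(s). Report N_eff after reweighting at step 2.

step 1: w=[0.0885, 0.3206, 0.3400, 0.1858, 0.0494, 0.0154, 0.0003, 0.0000, 0.0000, 0.0000, 0.0000]  mean=-2.0985  Neff=3.7962  idx=[0, 1, 1, 1, 2, 2, 2, 2, 3, 3, 5]
step 2: w=[0.0075, 0.0737, 0.0737, 0.0737, 0.1164, 0.1164, 0.1164, 0.1164, 0.1362, 0.1362, 0.0334]  mean=-1.9490  Neff=9.1942  idx=[0, 2, 3, 4, 5, 5, 6, 7, 8, 8, 9]

N_eff = 9.1942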